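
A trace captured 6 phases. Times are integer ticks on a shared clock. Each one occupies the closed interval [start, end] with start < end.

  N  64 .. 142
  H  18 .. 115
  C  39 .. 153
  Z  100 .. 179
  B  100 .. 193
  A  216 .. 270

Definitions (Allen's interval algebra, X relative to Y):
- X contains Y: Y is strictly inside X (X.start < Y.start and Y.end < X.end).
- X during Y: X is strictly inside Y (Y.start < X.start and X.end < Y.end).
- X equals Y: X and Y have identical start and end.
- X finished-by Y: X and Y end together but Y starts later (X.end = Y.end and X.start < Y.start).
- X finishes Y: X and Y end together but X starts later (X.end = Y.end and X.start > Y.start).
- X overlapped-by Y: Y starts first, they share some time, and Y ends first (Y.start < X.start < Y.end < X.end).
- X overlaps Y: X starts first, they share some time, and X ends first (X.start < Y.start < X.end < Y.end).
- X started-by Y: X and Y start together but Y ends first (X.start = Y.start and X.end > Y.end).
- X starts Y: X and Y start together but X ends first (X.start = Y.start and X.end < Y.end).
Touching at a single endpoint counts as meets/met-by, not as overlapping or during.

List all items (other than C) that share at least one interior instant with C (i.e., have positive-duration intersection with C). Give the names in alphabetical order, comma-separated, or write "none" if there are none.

Target C = [39, 153].
A [216, 270] → after → no.
B [100, 193] → overlapped-by → yes.
H [18, 115] → overlaps → yes.
N [64, 142] → during → yes.
Z [100, 179] → overlapped-by → yes.
Result: B, H, N, Z.

B, H, N, Z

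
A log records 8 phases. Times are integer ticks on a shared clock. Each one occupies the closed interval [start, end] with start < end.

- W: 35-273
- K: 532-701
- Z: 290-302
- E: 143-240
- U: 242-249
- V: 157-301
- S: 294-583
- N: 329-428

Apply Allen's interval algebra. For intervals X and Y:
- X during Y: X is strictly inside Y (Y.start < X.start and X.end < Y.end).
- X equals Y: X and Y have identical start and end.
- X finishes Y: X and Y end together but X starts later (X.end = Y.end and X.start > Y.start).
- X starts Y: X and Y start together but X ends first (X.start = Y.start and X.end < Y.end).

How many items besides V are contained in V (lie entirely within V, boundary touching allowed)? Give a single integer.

Target V = [157, 301].
E [143, 240] → overlaps → no.
K [532, 701] → after → no.
N [329, 428] → after → no.
S [294, 583] → overlapped-by → no.
U [242, 249] → during → counts.
W [35, 273] → overlaps → no.
Z [290, 302] → overlapped-by → no.
Total: 1.

1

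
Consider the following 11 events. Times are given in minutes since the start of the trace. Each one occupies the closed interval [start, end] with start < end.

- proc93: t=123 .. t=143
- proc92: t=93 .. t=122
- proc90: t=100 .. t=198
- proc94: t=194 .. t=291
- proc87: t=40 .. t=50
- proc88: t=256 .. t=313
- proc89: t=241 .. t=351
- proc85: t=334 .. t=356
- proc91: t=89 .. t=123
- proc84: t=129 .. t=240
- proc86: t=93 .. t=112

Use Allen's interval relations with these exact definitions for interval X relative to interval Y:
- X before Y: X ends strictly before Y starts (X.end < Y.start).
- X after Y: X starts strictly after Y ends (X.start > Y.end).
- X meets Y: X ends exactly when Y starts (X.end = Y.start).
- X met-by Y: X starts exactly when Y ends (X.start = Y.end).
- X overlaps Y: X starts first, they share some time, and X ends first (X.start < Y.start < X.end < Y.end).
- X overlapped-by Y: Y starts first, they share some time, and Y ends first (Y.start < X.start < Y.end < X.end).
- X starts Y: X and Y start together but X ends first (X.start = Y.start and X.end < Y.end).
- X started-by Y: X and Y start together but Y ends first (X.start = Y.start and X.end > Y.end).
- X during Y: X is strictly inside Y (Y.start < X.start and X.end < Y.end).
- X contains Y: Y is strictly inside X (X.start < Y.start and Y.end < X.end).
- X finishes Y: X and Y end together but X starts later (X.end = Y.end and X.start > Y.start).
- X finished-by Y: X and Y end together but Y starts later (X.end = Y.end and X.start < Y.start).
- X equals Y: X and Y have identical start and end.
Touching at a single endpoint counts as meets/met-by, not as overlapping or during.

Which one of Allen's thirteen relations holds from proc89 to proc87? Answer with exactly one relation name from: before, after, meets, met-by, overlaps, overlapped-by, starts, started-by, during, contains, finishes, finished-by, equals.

after

proc89 = [t=241, t=351]; proc87 = [t=40, t=50].
Compare endpoints: proc89.start > proc87.start, proc89.start > proc87.end, proc89.end > proc87.start, proc89.end > proc87.end.
That pattern is 'after'.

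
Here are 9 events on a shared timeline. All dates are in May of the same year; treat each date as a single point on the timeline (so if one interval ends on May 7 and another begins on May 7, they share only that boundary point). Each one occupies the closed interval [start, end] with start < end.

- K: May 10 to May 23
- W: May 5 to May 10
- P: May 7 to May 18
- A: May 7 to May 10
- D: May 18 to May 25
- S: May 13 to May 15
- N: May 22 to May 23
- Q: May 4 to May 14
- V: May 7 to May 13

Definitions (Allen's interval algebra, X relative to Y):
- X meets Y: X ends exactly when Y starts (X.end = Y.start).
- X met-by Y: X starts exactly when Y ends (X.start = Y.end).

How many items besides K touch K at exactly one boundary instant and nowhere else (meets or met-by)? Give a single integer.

2

Target K = [May 10, May 23].
A [May 7, May 10] → meets → counts.
D [May 18, May 25] → overlapped-by → no.
N [May 22, May 23] → finishes → no.
P [May 7, May 18] → overlaps → no.
Q [May 4, May 14] → overlaps → no.
S [May 13, May 15] → during → no.
V [May 7, May 13] → overlaps → no.
W [May 5, May 10] → meets → counts.
Total: 2.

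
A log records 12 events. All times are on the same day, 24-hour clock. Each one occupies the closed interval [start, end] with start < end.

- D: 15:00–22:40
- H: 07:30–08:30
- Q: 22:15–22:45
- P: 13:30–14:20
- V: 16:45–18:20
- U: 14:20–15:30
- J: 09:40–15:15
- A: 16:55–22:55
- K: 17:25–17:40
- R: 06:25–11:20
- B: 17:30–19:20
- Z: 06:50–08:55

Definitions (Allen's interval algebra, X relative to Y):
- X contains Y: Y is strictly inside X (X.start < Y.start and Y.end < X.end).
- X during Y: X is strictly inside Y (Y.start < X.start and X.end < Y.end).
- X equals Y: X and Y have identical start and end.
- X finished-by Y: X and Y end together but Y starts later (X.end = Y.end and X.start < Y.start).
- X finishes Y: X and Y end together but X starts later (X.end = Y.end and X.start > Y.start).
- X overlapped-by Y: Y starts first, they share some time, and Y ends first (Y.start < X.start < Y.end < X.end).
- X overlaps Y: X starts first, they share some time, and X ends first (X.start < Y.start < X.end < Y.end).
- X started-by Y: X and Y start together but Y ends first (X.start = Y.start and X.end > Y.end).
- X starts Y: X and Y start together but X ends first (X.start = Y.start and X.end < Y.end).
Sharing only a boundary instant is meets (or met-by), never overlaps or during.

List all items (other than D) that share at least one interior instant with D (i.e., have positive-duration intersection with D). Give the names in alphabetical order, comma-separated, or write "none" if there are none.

Target D = [15:00, 22:40].
A [16:55, 22:55] → overlapped-by → yes.
B [17:30, 19:20] → during → yes.
H [07:30, 08:30] → before → no.
J [09:40, 15:15] → overlaps → yes.
K [17:25, 17:40] → during → yes.
P [13:30, 14:20] → before → no.
Q [22:15, 22:45] → overlapped-by → yes.
R [06:25, 11:20] → before → no.
U [14:20, 15:30] → overlaps → yes.
V [16:45, 18:20] → during → yes.
Z [06:50, 08:55] → before → no.
Result: A, B, J, K, Q, U, V.

A, B, J, K, Q, U, V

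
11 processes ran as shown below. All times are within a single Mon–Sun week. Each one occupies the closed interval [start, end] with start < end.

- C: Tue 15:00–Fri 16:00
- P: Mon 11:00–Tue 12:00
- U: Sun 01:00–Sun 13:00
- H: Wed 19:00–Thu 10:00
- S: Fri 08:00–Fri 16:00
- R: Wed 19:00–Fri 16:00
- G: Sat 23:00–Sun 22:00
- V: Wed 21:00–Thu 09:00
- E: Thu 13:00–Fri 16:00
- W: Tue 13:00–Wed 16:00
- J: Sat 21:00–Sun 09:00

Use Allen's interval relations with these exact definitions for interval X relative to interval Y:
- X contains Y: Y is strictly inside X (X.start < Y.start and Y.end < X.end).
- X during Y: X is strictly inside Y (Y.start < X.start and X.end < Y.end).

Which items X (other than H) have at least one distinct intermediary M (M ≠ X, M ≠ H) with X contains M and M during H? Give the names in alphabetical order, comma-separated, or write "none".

Target H = [Wed 19:00, Thu 10:00].
Intermediaries M with M during H: V.
Via V — items with X contains V: C, R.
Union: C, R.

C, R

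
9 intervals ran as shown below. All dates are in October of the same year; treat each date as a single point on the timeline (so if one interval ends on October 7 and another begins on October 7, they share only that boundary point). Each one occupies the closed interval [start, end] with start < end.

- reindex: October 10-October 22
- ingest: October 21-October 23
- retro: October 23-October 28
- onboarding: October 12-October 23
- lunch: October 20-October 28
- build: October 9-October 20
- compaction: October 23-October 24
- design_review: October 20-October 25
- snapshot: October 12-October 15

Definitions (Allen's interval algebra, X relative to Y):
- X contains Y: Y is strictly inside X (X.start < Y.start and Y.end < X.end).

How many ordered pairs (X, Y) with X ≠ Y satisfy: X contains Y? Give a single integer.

Checking all 72 ordered pairs for relation 'contains'; matching pairs in alphabetical order:
(build, snapshot): build contains snapshot ✓
(design_review, compaction): design_review contains compaction ✓
(design_review, ingest): design_review contains ingest ✓
(lunch, compaction): lunch contains compaction ✓
(lunch, ingest): lunch contains ingest ✓
(reindex, snapshot): reindex contains snapshot ✓
Count: 6.

6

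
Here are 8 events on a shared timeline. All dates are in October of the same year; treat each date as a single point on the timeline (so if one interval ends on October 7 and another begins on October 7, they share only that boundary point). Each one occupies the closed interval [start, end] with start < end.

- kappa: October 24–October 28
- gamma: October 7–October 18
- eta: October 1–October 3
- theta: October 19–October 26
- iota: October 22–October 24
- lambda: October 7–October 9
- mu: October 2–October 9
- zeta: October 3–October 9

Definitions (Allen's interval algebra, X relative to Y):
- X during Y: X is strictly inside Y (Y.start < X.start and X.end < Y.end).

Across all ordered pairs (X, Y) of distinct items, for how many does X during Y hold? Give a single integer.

1

Checking all 56 ordered pairs for relation 'during'; matching pairs in alphabetical order:
(iota, theta): iota during theta ✓
Count: 1.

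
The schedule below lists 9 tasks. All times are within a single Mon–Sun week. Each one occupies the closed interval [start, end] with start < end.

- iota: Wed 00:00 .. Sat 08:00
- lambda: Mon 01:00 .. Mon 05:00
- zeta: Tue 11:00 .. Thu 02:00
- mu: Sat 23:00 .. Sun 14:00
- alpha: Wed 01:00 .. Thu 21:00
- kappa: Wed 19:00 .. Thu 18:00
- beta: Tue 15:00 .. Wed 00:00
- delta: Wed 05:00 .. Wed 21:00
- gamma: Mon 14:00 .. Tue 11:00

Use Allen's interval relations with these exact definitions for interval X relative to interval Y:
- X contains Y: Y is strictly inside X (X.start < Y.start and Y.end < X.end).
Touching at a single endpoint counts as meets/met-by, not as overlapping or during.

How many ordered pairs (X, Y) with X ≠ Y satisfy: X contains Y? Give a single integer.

Checking all 72 ordered pairs for relation 'contains'; matching pairs in alphabetical order:
(alpha, delta): alpha contains delta ✓
(alpha, kappa): alpha contains kappa ✓
(iota, alpha): iota contains alpha ✓
(iota, delta): iota contains delta ✓
(iota, kappa): iota contains kappa ✓
(zeta, beta): zeta contains beta ✓
(zeta, delta): zeta contains delta ✓
Count: 7.

7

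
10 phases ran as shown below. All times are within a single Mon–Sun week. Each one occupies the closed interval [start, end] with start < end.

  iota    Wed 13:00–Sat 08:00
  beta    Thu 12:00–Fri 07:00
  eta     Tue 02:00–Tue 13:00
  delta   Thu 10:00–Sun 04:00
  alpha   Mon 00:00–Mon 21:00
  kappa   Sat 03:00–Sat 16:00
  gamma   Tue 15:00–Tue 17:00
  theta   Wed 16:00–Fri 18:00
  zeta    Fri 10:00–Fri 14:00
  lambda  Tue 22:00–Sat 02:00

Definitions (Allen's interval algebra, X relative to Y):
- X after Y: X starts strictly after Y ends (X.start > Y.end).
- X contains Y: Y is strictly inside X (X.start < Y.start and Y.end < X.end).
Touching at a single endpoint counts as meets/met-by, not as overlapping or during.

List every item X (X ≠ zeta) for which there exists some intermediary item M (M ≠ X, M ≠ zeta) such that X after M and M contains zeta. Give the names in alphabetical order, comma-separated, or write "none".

Target zeta = [Fri 10:00, Fri 14:00].
Intermediaries M with M contains zeta: delta, iota, lambda, theta.
Via delta — items with X after delta: none.
Via iota — items with X after iota: none.
Via lambda — items with X after lambda: kappa.
Via theta — items with X after theta: kappa.
Union: kappa.

kappa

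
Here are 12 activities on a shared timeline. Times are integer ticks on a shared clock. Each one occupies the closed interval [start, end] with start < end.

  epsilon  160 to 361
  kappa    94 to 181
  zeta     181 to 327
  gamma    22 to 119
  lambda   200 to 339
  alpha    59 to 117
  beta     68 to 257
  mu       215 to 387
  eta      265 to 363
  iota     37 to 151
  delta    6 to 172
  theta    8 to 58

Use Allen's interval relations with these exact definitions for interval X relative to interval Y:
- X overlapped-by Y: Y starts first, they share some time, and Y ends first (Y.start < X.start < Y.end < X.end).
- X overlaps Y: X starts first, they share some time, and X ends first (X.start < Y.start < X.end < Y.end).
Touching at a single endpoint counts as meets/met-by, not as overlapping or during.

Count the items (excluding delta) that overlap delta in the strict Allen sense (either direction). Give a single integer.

Target delta = [6, 172].
alpha [59, 117] → during → no.
beta [68, 257] → overlapped-by → counts.
epsilon [160, 361] → overlapped-by → counts.
eta [265, 363] → after → no.
gamma [22, 119] → during → no.
iota [37, 151] → during → no.
kappa [94, 181] → overlapped-by → counts.
lambda [200, 339] → after → no.
mu [215, 387] → after → no.
theta [8, 58] → during → no.
zeta [181, 327] → after → no.
Total: 3.

3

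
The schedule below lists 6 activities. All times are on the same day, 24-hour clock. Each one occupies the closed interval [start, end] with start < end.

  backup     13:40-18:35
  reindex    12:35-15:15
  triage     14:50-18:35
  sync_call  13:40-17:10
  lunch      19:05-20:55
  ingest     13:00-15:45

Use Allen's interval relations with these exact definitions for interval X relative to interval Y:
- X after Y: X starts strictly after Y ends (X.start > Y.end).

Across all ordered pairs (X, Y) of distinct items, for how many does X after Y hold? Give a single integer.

5

Checking all 30 ordered pairs for relation 'after'; matching pairs in alphabetical order:
(lunch, backup): lunch after backup ✓
(lunch, ingest): lunch after ingest ✓
(lunch, reindex): lunch after reindex ✓
(lunch, sync_call): lunch after sync_call ✓
(lunch, triage): lunch after triage ✓
Count: 5.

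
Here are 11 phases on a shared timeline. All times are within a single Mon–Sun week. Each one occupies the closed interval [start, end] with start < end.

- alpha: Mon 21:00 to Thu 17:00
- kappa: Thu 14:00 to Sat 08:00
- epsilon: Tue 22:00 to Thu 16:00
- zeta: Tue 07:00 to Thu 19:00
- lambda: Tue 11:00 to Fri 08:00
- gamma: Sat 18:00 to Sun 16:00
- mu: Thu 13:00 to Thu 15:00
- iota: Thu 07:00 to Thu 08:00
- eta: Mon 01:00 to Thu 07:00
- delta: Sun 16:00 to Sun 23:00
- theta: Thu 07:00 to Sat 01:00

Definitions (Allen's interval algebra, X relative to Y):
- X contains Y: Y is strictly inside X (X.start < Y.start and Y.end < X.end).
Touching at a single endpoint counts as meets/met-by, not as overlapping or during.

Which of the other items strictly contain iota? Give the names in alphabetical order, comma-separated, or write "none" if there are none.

Target iota = [Thu 07:00, Thu 08:00].
alpha [Mon 21:00, Thu 17:00] → contains → yes.
delta [Sun 16:00, Sun 23:00] → after → no.
epsilon [Tue 22:00, Thu 16:00] → contains → yes.
eta [Mon 01:00, Thu 07:00] → meets → no.
gamma [Sat 18:00, Sun 16:00] → after → no.
kappa [Thu 14:00, Sat 08:00] → after → no.
lambda [Tue 11:00, Fri 08:00] → contains → yes.
mu [Thu 13:00, Thu 15:00] → after → no.
theta [Thu 07:00, Sat 01:00] → started-by → no.
zeta [Tue 07:00, Thu 19:00] → contains → yes.
Result: alpha, epsilon, lambda, zeta.

alpha, epsilon, lambda, zeta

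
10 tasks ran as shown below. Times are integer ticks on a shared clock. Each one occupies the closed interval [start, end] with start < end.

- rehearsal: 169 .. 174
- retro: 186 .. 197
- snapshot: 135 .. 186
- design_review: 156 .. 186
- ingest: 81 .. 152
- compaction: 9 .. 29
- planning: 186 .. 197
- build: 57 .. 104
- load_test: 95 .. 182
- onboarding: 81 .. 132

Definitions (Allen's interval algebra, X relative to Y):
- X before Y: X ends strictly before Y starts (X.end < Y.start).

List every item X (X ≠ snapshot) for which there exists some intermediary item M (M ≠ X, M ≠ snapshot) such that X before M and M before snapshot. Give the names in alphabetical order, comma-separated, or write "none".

compaction

Target snapshot = [135, 186].
Intermediaries M with M before snapshot: build, compaction, onboarding.
Via build — items with X before build: compaction.
Via compaction — items with X before compaction: none.
Via onboarding — items with X before onboarding: compaction.
Union: compaction.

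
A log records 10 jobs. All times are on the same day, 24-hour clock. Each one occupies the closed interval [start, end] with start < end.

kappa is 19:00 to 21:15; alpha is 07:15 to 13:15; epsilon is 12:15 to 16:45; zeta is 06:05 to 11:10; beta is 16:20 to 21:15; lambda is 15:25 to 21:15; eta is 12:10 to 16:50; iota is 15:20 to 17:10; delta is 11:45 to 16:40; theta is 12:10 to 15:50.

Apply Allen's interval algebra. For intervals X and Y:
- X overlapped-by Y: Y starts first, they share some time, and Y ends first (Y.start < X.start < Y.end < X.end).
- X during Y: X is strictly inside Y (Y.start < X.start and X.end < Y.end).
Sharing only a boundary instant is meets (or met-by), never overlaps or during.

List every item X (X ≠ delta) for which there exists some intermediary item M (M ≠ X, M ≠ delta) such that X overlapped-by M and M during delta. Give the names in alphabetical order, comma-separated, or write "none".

Target delta = [11:45, 16:40].
Intermediaries M with M during delta: theta.
Via theta — items with X overlapped-by theta: epsilon, iota, lambda.
Union: epsilon, iota, lambda.

epsilon, iota, lambda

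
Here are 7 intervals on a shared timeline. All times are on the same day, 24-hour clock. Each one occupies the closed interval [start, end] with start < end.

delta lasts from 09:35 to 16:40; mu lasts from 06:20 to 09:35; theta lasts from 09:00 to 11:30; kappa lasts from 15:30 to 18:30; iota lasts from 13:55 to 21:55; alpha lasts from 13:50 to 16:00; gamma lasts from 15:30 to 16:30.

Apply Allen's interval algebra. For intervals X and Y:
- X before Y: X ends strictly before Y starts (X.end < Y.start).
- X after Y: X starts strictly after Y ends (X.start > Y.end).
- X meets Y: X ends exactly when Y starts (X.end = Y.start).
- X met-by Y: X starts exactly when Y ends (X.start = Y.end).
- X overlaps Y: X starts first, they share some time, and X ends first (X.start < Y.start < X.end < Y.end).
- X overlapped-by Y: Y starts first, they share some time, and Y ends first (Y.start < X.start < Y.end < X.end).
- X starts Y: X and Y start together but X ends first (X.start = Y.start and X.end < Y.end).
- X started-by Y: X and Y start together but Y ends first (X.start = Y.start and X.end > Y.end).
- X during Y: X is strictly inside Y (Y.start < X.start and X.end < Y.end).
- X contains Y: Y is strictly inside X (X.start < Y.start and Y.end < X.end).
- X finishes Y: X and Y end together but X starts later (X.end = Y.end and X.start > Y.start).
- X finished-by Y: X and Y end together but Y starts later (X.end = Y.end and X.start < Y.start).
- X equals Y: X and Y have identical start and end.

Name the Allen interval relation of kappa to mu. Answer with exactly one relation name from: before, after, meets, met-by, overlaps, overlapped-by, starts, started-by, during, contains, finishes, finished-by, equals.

kappa = [15:30, 18:30]; mu = [06:20, 09:35].
Compare endpoints: kappa.start > mu.start, kappa.start > mu.end, kappa.end > mu.start, kappa.end > mu.end.
That pattern is 'after'.

after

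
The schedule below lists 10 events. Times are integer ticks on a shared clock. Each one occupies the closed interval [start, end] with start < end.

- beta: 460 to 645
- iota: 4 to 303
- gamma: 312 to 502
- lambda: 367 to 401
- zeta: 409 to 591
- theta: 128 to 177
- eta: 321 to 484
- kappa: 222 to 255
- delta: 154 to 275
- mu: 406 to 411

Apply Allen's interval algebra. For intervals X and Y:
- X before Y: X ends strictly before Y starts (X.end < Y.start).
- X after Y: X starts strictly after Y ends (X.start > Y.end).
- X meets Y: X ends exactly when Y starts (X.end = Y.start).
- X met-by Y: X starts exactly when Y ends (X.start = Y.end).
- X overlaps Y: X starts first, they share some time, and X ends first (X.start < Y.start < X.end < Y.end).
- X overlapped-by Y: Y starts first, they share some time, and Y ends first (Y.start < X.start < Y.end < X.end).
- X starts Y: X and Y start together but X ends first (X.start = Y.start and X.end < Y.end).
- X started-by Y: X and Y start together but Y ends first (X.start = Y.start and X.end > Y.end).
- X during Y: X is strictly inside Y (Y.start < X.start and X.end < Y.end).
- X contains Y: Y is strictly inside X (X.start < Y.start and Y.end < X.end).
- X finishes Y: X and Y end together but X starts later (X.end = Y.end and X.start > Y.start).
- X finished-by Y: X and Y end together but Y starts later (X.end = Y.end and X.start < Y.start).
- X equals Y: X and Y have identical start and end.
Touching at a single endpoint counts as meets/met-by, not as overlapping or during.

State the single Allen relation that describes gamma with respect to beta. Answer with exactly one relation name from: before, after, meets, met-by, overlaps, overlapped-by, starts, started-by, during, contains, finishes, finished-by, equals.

gamma = [312, 502]; beta = [460, 645].
Compare endpoints: gamma.start < beta.start, gamma.start < beta.end, gamma.end > beta.start, gamma.end < beta.end.
That pattern is 'overlaps'.

overlaps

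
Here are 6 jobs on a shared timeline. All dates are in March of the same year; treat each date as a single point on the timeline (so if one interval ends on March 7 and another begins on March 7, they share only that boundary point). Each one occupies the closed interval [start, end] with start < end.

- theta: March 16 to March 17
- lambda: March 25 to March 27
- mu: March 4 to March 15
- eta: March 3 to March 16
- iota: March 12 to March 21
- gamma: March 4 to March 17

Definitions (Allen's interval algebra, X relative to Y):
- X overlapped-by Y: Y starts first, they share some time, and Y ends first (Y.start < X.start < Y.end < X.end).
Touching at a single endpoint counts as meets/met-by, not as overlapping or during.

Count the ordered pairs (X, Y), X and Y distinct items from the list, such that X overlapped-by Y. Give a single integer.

Checking all 30 ordered pairs for relation 'overlapped-by'; matching pairs in alphabetical order:
(gamma, eta): gamma overlapped-by eta ✓
(iota, eta): iota overlapped-by eta ✓
(iota, gamma): iota overlapped-by gamma ✓
(iota, mu): iota overlapped-by mu ✓
Count: 4.

4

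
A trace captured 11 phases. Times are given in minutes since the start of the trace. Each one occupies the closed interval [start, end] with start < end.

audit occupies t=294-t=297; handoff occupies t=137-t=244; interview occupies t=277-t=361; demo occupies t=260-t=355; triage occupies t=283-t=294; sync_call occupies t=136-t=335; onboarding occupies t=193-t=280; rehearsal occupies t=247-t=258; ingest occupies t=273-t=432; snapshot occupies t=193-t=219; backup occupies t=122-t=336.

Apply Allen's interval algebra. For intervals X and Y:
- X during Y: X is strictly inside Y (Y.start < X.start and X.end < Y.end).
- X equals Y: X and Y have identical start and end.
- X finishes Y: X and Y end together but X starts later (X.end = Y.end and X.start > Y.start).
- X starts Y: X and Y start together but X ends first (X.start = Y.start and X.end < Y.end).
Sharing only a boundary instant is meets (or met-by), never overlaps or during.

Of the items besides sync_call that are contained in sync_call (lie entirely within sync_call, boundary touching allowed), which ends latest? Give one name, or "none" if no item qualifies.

audit

Target sync_call = [t=136, t=335].
audit [t=294, t=297] → during → candidate.
backup [t=122, t=336] → contains → excluded.
demo [t=260, t=355] → overlapped-by → excluded.
handoff [t=137, t=244] → during → candidate.
ingest [t=273, t=432] → overlapped-by → excluded.
interview [t=277, t=361] → overlapped-by → excluded.
onboarding [t=193, t=280] → during → candidate.
rehearsal [t=247, t=258] → during → candidate.
snapshot [t=193, t=219] → during → candidate.
triage [t=283, t=294] → during → candidate.
Among candidates, latest end is t=297 → audit.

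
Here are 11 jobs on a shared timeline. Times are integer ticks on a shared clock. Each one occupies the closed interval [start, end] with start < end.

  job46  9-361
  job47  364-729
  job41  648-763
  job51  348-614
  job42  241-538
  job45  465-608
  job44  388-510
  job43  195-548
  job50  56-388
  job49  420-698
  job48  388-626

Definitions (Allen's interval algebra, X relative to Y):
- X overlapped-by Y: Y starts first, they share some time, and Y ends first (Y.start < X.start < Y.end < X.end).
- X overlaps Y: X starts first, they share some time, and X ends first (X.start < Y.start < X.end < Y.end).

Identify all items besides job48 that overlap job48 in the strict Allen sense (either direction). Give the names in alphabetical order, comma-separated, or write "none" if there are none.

Target job48 = [388, 626].
job41 [648, 763] → after → no.
job42 [241, 538] → overlaps → yes.
job43 [195, 548] → overlaps → yes.
job44 [388, 510] → starts → no.
job45 [465, 608] → during → no.
job46 [9, 361] → before → no.
job47 [364, 729] → contains → no.
job49 [420, 698] → overlapped-by → yes.
job50 [56, 388] → meets → no.
job51 [348, 614] → overlaps → yes.
Result: job42, job43, job49, job51.

job42, job43, job49, job51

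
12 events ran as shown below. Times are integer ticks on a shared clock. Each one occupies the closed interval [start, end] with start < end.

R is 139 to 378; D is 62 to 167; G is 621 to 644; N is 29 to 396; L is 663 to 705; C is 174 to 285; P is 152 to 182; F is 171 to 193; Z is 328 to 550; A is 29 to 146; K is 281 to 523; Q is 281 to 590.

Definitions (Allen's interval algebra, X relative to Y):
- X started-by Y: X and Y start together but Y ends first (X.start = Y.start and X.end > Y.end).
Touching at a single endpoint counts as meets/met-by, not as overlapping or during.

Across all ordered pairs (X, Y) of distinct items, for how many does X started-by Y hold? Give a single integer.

Checking all 132 ordered pairs for relation 'started-by'; matching pairs in alphabetical order:
(N, A): N started-by A ✓
(Q, K): Q started-by K ✓
Count: 2.

2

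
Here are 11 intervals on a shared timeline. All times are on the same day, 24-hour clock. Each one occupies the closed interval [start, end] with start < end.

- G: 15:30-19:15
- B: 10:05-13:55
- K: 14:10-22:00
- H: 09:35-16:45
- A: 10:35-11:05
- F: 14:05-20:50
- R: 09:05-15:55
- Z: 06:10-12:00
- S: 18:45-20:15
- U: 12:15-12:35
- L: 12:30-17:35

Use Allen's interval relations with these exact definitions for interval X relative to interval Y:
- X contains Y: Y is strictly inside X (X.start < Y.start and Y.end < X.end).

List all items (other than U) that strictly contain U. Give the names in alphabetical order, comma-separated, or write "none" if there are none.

B, H, R

Target U = [12:15, 12:35].
A [10:35, 11:05] → before → no.
B [10:05, 13:55] → contains → yes.
F [14:05, 20:50] → after → no.
G [15:30, 19:15] → after → no.
H [09:35, 16:45] → contains → yes.
K [14:10, 22:00] → after → no.
L [12:30, 17:35] → overlapped-by → no.
R [09:05, 15:55] → contains → yes.
S [18:45, 20:15] → after → no.
Z [06:10, 12:00] → before → no.
Result: B, H, R.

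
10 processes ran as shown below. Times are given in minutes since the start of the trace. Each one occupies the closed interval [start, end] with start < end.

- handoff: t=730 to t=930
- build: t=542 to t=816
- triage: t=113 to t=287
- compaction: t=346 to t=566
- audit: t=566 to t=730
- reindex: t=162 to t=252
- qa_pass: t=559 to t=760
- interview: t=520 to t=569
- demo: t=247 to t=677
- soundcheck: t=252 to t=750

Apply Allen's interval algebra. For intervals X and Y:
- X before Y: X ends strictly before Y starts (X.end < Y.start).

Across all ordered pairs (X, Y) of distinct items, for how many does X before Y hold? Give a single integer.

15

Checking all 90 ordered pairs for relation 'before'; matching pairs in alphabetical order:
(compaction, handoff): compaction before handoff ✓
(demo, handoff): demo before handoff ✓
(interview, handoff): interview before handoff ✓
(reindex, audit): reindex before audit ✓
(reindex, build): reindex before build ✓
(reindex, compaction): reindex before compaction ✓
(reindex, handoff): reindex before handoff ✓
(reindex, interview): reindex before interview ✓
(reindex, qa_pass): reindex before qa_pass ✓
(triage, audit): triage before audit ✓
(triage, build): triage before build ✓
(triage, compaction): triage before compaction ✓
(triage, handoff): triage before handoff ✓
(triage, interview): triage before interview ✓
(triage, qa_pass): triage before qa_pass ✓
Count: 15.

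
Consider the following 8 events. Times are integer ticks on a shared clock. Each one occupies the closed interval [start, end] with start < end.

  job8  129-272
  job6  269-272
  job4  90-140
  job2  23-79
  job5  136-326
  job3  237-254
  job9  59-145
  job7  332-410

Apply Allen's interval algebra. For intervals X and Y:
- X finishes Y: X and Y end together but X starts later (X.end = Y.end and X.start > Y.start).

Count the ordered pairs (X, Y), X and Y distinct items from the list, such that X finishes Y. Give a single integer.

1

Checking all 56 ordered pairs for relation 'finishes'; matching pairs in alphabetical order:
(job6, job8): job6 finishes job8 ✓
Count: 1.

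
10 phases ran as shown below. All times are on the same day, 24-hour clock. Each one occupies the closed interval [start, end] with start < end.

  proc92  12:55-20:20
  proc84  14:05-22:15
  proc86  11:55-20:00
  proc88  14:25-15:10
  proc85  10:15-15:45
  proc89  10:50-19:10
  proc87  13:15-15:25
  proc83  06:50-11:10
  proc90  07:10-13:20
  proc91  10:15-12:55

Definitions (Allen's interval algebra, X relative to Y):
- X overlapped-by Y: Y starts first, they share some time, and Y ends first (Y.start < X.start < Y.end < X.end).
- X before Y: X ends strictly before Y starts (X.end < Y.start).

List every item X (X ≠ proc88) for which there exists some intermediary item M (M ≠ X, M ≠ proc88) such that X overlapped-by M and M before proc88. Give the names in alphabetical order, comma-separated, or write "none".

Target proc88 = [14:25, 15:10].
Intermediaries M with M before proc88: proc83, proc90, proc91.
Via proc83 — items with X overlapped-by proc83: proc85, proc89, proc90, proc91.
Via proc90 — items with X overlapped-by proc90: proc85, proc86, proc87, proc89, proc92.
Via proc91 — items with X overlapped-by proc91: proc86, proc89.
Union: proc85, proc86, proc87, proc89, proc90, proc91, proc92.

proc85, proc86, proc87, proc89, proc90, proc91, proc92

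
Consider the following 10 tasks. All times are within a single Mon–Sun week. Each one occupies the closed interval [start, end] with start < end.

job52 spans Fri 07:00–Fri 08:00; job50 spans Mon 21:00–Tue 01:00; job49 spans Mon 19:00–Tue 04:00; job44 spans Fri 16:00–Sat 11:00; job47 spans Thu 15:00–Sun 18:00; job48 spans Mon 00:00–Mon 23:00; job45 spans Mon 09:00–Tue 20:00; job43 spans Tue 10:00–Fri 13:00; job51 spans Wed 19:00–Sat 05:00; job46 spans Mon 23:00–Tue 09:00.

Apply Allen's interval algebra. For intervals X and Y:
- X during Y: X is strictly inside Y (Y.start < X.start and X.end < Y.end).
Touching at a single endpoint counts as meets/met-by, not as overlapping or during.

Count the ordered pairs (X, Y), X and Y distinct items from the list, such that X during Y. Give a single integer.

8

Checking all 90 ordered pairs for relation 'during'; matching pairs in alphabetical order:
(job44, job47): job44 during job47 ✓
(job46, job45): job46 during job45 ✓
(job49, job45): job49 during job45 ✓
(job50, job45): job50 during job45 ✓
(job50, job49): job50 during job49 ✓
(job52, job43): job52 during job43 ✓
(job52, job47): job52 during job47 ✓
(job52, job51): job52 during job51 ✓
Count: 8.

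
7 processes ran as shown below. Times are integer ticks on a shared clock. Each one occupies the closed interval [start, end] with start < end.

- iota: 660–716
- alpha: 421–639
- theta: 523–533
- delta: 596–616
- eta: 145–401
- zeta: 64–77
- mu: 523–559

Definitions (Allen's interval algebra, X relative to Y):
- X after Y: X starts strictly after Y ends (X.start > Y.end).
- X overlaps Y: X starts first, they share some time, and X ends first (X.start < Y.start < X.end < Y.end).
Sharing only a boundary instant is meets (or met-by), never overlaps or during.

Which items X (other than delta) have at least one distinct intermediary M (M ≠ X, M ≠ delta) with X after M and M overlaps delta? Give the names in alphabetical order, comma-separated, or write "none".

none

Target delta = [596, 616].
Intermediaries M with M overlaps delta: none.
Union: none.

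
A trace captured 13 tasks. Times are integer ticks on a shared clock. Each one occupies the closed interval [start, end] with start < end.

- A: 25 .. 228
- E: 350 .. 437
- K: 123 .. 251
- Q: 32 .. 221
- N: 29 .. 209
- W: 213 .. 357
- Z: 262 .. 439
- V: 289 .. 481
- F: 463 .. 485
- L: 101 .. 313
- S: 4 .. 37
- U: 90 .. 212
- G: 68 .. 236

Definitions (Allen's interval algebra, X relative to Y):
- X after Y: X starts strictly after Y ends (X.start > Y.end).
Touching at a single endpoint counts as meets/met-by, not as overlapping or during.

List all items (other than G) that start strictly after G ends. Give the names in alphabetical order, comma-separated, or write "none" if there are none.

E, F, V, Z

Target G = [68, 236].
A [25, 228] → overlaps → no.
E [350, 437] → after → yes.
F [463, 485] → after → yes.
K [123, 251] → overlapped-by → no.
L [101, 313] → overlapped-by → no.
N [29, 209] → overlaps → no.
Q [32, 221] → overlaps → no.
S [4, 37] → before → no.
U [90, 212] → during → no.
V [289, 481] → after → yes.
W [213, 357] → overlapped-by → no.
Z [262, 439] → after → yes.
Result: E, F, V, Z.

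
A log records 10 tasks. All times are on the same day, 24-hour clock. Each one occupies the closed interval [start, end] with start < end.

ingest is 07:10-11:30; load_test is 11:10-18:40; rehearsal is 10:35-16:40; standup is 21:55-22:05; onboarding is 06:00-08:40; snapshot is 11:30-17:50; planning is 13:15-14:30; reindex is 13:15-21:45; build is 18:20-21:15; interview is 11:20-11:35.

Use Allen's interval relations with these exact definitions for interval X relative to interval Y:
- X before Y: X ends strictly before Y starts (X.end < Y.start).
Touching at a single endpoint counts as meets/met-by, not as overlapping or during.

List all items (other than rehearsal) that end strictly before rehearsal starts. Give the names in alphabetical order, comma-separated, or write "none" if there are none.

onboarding

Target rehearsal = [10:35, 16:40].
build [18:20, 21:15] → after → no.
ingest [07:10, 11:30] → overlaps → no.
interview [11:20, 11:35] → during → no.
load_test [11:10, 18:40] → overlapped-by → no.
onboarding [06:00, 08:40] → before → yes.
planning [13:15, 14:30] → during → no.
reindex [13:15, 21:45] → overlapped-by → no.
snapshot [11:30, 17:50] → overlapped-by → no.
standup [21:55, 22:05] → after → no.
Result: onboarding.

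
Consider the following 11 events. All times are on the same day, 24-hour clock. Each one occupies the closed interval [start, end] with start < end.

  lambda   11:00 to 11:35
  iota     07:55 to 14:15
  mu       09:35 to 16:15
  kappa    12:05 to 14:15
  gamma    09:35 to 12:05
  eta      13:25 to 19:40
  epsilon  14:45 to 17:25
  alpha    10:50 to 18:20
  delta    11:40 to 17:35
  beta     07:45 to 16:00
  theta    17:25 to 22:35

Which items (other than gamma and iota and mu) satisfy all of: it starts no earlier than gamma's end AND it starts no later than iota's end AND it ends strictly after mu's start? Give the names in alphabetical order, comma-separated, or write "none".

eta, kappa

Conditions: its start is no earlier than gamma's end (X.start >= 12:05) AND its start is no later than iota's end (X.start <= 14:15) AND its end is strictly after mu's start (X.end > 09:35).
alpha: start 10:50 >= 12:05? ✗; start 10:50 <= 14:15? ✓; end 18:20 > 09:35? ✓ → no.
beta: start 07:45 >= 12:05? ✗; start 07:45 <= 14:15? ✓; end 16:00 > 09:35? ✓ → no.
delta: start 11:40 >= 12:05? ✗; start 11:40 <= 14:15? ✓; end 17:35 > 09:35? ✓ → no.
epsilon: start 14:45 >= 12:05? ✓; start 14:45 <= 14:15? ✗; end 17:25 > 09:35? ✓ → no.
eta: start 13:25 >= 12:05? ✓; start 13:25 <= 14:15? ✓; end 19:40 > 09:35? ✓ → yes.
kappa: start 12:05 >= 12:05? ✓; start 12:05 <= 14:15? ✓; end 14:15 > 09:35? ✓ → yes.
lambda: start 11:00 >= 12:05? ✗; start 11:00 <= 14:15? ✓; end 11:35 > 09:35? ✓ → no.
theta: start 17:25 >= 12:05? ✓; start 17:25 <= 14:15? ✗; end 22:35 > 09:35? ✓ → no.
Result: eta, kappa.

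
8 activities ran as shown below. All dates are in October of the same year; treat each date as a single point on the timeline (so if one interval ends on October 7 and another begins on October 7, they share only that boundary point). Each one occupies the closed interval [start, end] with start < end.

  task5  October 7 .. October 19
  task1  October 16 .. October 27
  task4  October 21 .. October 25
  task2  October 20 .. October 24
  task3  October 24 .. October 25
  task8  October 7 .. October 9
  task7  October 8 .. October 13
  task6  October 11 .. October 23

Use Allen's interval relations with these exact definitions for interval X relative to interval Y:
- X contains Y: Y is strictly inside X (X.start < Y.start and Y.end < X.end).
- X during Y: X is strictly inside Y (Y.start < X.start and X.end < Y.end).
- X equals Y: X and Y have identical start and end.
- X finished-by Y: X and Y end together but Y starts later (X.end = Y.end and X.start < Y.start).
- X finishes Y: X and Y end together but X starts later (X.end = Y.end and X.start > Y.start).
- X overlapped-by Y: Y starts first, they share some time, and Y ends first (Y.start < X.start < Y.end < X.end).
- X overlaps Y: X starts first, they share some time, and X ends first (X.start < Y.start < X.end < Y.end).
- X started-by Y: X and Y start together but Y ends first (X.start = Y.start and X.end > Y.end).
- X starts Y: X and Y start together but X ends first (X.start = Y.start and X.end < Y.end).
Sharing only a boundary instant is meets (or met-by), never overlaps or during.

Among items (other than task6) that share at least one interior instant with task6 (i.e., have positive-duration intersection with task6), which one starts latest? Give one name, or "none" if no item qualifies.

Target task6 = [October 11, October 23].
task1 [October 16, October 27] → overlapped-by → candidate.
task2 [October 20, October 24] → overlapped-by → candidate.
task3 [October 24, October 25] → after → excluded.
task4 [October 21, October 25] → overlapped-by → candidate.
task5 [October 7, October 19] → overlaps → candidate.
task7 [October 8, October 13] → overlaps → candidate.
task8 [October 7, October 9] → before → excluded.
Among candidates, latest start is October 21 → task4.

task4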